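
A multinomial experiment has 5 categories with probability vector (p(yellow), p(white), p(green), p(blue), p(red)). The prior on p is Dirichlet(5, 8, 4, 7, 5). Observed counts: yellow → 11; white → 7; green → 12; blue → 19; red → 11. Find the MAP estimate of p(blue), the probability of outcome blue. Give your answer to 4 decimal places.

The posterior is Dirichlet(αᵢ + nᵢ) = Dirichlet(16, 15, 16, 26, 16).
For a Dirichlet(a₁,…,a_K) with all aᵢ > 1, the mode has j-th component (aⱼ − 1)/(Σaᵢ − K).
Here Σaᵢ = 89 and K = 5, so p(blue) = (26 − 1)/(89 − 5) = 25/84 ≈ 0.2976.

MAP estimate of p(blue) = 0.2976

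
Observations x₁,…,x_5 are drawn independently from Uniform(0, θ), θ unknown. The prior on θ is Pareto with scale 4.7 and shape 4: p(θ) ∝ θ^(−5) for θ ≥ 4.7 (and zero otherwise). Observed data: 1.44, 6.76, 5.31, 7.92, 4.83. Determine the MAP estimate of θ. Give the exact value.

θ̂_MAP = 7.92

The Uniform(0, θ) likelihood is θ^(−n) for θ ≥ max(xᵢ), zero otherwise. Here max(xᵢ) = 7.92.
Posterior ∝ θ^(−5) · θ^(−5) = θ^(−10) on θ ≥ max(4.7, 7.92) = 7.92.
This density is strictly decreasing in θ, so the posterior mode lies at the lower boundary of the support.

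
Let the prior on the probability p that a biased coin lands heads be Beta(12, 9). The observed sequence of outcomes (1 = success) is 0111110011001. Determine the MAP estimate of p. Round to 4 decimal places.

p̂_MAP = 0.5938

Prior: Beta(12, 9).
Data: 8 successes in 13 trials (from the sequence). The binomial likelihood contributes p^8(1−p)^5, so the posterior is Beta(12+8, 9+5) = Beta(20, 14).
For Beta(a, b) with a, b > 1 the mode is (a−1)/(a+b−2) = 19/32 ≈ 0.5938.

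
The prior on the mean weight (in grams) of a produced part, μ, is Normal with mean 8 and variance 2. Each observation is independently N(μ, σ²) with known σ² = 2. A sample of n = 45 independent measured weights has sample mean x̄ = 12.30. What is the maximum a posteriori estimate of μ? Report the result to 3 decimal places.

μ̂_MAP = 12.207

n = 45, x̄ = 12.30.
For a Normal prior and Normal likelihood with known variance, the posterior is Normal; its mode equals its mean, the precision-weighted average.
Prior precision 1/σ₀² = 1/2 = 0.5; data precision n/σ² = 45/2 = 22.5.
μ̂ = (0.5·8 + 22.5·12.3) / (0.5 + 22.5) = 280.75/23 = 1123/92 ≈ 12.207.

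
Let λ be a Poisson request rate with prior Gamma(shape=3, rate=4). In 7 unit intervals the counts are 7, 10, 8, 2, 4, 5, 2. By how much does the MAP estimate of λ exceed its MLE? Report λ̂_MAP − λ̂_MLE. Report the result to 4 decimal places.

MAP − MLE = -1.7922

Σxᵢ = 38. Posterior is Gamma(41, 11); MAP = (41−1)/11 = 40/11 ≈ 3.63636.
MLE = x̄ = 38/7 ≈ 5.42857.
Difference = 40/11 − 38/7 = -138/77 ≈ -1.7922.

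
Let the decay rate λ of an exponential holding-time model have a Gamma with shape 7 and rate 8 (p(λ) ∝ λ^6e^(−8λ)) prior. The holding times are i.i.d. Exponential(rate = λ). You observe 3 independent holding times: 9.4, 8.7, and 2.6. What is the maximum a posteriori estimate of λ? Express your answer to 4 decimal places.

λ̂_MAP = 0.3136

The Exponential(rate=λ) likelihood is ∝ λ^n e^(−λΣtᵢ). Here n = 3 and Σtᵢ = 9.4 + 8.7 + 2.6 = 20.7.
Posterior ∝ λ^6e^(−8λ) · λ^3e^(−20.7λ) = λ^9e^(−28.7λ), i.e. Gamma(10, 28.7).
Mode = (a−1)/b = 9/28.7 ≈ 0.3136.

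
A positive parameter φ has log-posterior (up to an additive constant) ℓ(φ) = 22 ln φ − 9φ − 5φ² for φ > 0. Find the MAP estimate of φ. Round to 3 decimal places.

ℓ'(φ) = 22/φ − 9 − 10φ. Setting this to zero and multiplying by φ: 10φ² + 9φ − 22 = 0.
φ = (−9 + √(9² + 4·10·22)) / (2·10) = (−9 + √961) / 20 = (−9 + 31)/20 = 11/10.
ℓ''(φ) = −22/φ² − 10 < 0, confirming a maximum.

φ̂_MAP = 1.100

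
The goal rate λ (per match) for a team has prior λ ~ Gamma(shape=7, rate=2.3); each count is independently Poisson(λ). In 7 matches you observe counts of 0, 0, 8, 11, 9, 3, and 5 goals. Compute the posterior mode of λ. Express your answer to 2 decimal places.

Σxᵢ = 0+0+8+11+9+3+5 = 36, with n = 7.
Posterior ∝ λ^6e^(−2.3λ) · λ^36e^(−7λ) = λ^42e^(−9.3λ), i.e. Gamma(shape=43, rate=9.3).
The mode of a Gamma(a, b) with a ≥ 1 (shape–rate) is (a−1)/b = 42/9.3 ≈ 4.52.

λ̂_MAP = 4.52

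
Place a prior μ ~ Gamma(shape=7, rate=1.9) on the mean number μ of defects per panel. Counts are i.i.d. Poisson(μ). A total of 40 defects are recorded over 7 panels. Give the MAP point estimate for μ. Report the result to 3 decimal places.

μ̂_MAP = 5.169

Σxᵢ = 40, n = 7.
Posterior ∝ μ^6e^(−1.9μ) · μ^40e^(−7μ) = μ^46e^(−8.9μ), i.e. Gamma(shape=47, rate=8.9).
The mode of a Gamma(a, b) with a ≥ 1 (shape–rate) is (a−1)/b = 46/8.9 ≈ 5.169.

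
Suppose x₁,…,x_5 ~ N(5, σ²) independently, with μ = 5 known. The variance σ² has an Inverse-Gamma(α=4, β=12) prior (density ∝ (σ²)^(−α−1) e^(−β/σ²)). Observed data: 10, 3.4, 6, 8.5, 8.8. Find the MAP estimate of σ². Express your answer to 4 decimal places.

Sum of squared deviations about the known mean: SS = (10−5)² + (3.4−5)² + (6−5)² + (8.5−5)² + (8.8−5)² = 55.25.
The Normal likelihood contributes (σ²)^(−n/2) exp(−SS/(2σ²)), so the posterior is Inverse-Gamma(α + n/2, β + SS/2) = Inverse-Gamma(6.5, 39.625).
The mode of Inverse-Gamma(a, b) is b/(a+1) = 39.625/7.5 ≈ 5.2833.

σ̂²_MAP = 5.2833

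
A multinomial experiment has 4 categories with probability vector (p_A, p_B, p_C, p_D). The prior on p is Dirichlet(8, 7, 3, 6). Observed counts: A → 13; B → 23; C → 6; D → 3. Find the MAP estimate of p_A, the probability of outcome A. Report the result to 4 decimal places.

MAP estimate of p_A = 0.3077

The posterior is Dirichlet(αᵢ + nᵢ) = Dirichlet(21, 30, 9, 9).
For a Dirichlet(a₁,…,a_K) with all aᵢ > 1, the mode has j-th component (aⱼ − 1)/(Σaᵢ − K).
Here Σaᵢ = 69 and K = 4, so p_A = (21 − 1)/(69 − 4) = 20/65 ≈ 0.3077.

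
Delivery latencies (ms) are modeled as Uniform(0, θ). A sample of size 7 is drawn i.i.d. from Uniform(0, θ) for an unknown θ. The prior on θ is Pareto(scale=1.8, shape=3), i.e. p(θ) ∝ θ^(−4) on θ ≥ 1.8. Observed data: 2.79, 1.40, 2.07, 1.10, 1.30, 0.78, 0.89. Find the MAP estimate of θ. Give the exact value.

θ̂_MAP = 2.79

The Uniform(0, θ) likelihood is θ^(−n) for θ ≥ max(xᵢ), zero otherwise. Here max(xᵢ) = 2.79.
Posterior ∝ θ^(−4) · θ^(−7) = θ^(−11) on θ ≥ max(1.8, 2.79) = 2.79.
This density is strictly decreasing in θ, so the posterior mode lies at the lower boundary of the support.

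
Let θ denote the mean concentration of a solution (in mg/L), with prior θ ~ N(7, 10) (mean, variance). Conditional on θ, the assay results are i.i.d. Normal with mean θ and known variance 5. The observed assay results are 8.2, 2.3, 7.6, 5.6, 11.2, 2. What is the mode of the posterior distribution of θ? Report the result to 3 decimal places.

θ̂_MAP = 6.215

n = 6; x̄ = (8.2 + 2.3 + 7.6 + 5.6 + 11.2 + 2)/6 = 36.9/6 = 6.15.
For a Normal prior and Normal likelihood with known variance, the posterior is Normal; its mode equals its mean, the precision-weighted average.
Prior precision 1/σ₀² = 1/10 = 0.1; data precision n/σ² = 6/5 = 1.2.
θ̂ = (0.1·7 + 1.2·6.15) / (0.1 + 1.2) = 8.08/1.3 = 404/65 ≈ 6.215.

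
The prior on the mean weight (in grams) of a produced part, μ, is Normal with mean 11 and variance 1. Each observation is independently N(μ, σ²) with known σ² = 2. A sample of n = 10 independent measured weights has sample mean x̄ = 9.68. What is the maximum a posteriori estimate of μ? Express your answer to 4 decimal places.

n = 10, x̄ = 9.68.
For a Normal prior and Normal likelihood with known variance, the posterior is Normal; its mode equals its mean, the precision-weighted average.
Prior precision 1/σ₀² = 1/1 = 1; data precision n/σ² = 10/2 = 5.
μ̂ = (1·11 + 5·9.68) / (1 + 5) = 59.4/6 = 9.9000.

μ̂_MAP = 9.9000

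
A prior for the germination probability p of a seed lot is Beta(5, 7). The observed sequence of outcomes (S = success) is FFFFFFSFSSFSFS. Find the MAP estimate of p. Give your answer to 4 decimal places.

p̂_MAP = 0.3750

Prior: Beta(5, 7).
Data: 5 successes in 14 trials (from the sequence). The binomial likelihood contributes p^5(1−p)^9, so the posterior is Beta(5+5, 7+9) = Beta(10, 16).
For Beta(a, b) with a, b > 1 the mode is (a−1)/(a+b−2) = 9/24 ≈ 0.3750.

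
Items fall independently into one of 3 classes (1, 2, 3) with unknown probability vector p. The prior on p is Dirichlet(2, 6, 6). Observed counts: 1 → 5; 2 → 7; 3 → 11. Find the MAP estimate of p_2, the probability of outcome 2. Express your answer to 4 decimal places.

The posterior is Dirichlet(αᵢ + nᵢ) = Dirichlet(7, 13, 17).
For a Dirichlet(a₁,…,a_K) with all aᵢ > 1, the mode has j-th component (aⱼ − 1)/(Σaᵢ − K).
Here Σaᵢ = 37 and K = 3, so p_2 = (13 − 1)/(37 − 3) = 12/34 ≈ 0.3529.

MAP estimate: 0.3529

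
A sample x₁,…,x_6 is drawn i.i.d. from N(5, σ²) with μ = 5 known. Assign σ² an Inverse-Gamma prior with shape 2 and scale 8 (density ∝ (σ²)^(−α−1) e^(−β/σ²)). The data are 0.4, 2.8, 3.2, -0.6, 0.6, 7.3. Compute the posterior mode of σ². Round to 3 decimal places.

σ̂²_MAP = 8.438

Sum of squared deviations about the known mean: SS = (0.4−5)² + (2.8−5)² + (3.2−5)² + (-0.6−5)² + (0.6−5)² + (7.3−5)² = 85.25.
The Normal likelihood contributes (σ²)^(−n/2) exp(−SS/(2σ²)), so the posterior is Inverse-Gamma(α + n/2, β + SS/2) = Inverse-Gamma(5, 50.625).
The mode of Inverse-Gamma(a, b) is b/(a+1) = 50.625/6 ≈ 8.438.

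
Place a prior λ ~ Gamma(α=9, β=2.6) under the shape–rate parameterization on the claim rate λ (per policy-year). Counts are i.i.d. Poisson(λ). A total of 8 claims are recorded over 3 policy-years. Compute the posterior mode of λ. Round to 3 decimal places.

λ̂_MAP = 2.857

Σxᵢ = 8, n = 3.
Posterior ∝ λ^8e^(−2.6λ) · λ^8e^(−3λ) = λ^16e^(−5.6λ), i.e. Gamma(shape=17, rate=5.6).
The mode of a Gamma(a, b) with a ≥ 1 (shape–rate) is (a−1)/b = 16/5.6 ≈ 2.857.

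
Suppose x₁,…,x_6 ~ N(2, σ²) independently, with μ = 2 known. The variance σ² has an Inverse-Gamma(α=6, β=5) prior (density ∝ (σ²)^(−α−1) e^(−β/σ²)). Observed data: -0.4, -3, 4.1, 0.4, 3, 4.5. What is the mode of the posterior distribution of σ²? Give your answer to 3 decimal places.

σ̂²_MAP = 2.749

Sum of squared deviations about the known mean: SS = (-0.4−2)² + (-3−2)² + (4.1−2)² + (0.4−2)² + (3−2)² + (4.5−2)² = 44.98.
The Normal likelihood contributes (σ²)^(−n/2) exp(−SS/(2σ²)), so the posterior is Inverse-Gamma(α + n/2, β + SS/2) = Inverse-Gamma(9, 27.49).
The mode of Inverse-Gamma(a, b) is b/(a+1) = 27.49/10 ≈ 2.749.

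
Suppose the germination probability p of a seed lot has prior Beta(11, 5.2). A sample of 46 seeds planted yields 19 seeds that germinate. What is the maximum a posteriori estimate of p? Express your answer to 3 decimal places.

p̂_MAP = 0.482

Prior: Beta(11, 5.2).
Data: 19 successes in 46 trials. The binomial likelihood contributes p^19(1−p)^27, so the posterior is Beta(11+19, 5.2+27) = Beta(30, 32.2).
For Beta(a, b) with a, b > 1 the mode is (a−1)/(a+b−2) = 29/60.2 ≈ 0.482.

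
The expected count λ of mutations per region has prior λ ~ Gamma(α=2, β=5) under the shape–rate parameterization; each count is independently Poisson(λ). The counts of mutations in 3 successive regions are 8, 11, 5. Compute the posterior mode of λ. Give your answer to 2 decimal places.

λ̂_MAP = 3.13

Σxᵢ = 8+11+5 = 24, with n = 3.
Posterior ∝ λe^(−5λ) · λ^24e^(−3λ) = λ^25e^(−8λ), i.e. Gamma(shape=26, rate=8).
The mode of a Gamma(a, b) with a ≥ 1 (shape–rate) is (a−1)/b = 25/8 ≈ 3.13.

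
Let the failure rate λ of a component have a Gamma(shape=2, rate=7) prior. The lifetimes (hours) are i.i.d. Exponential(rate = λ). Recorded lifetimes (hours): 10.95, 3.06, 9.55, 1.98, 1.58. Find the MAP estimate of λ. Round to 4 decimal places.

The Exponential(rate=λ) likelihood is ∝ λ^n e^(−λΣtᵢ). Here n = 5 and Σtᵢ = 10.95 + 3.06 + 9.55 + 1.98 + 1.58 = 27.12.
Posterior ∝ λe^(−7λ) · λ^5e^(−27.12λ) = λ^6e^(−34.12λ), i.e. Gamma(7, 34.12).
Mode = (a−1)/b = 6/34.12 ≈ 0.1758.

λ̂_MAP = 0.1758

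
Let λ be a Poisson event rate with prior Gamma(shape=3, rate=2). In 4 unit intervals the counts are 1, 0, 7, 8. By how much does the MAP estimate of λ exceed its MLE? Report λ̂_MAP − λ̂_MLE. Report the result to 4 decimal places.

MAP − MLE = -1.0000

Σxᵢ = 16. Posterior is Gamma(19, 6); MAP = (19−1)/6 = 18/6 ≈ 3.00000.
MLE = x̄ = 16/4 ≈ 4.00000.
Difference = 18/6 − 16/4 = -1 ≈ -1.0000.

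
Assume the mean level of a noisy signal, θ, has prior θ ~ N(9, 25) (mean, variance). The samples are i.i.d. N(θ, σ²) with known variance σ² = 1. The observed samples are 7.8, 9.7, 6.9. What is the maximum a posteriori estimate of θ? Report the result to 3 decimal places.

n = 3; x̄ = (7.8 + 9.7 + 6.9)/3 = 24.4/3 = 122/15 ≈ 8.1333.
For a Normal prior and Normal likelihood with known variance, the posterior is Normal; its mode equals its mean, the precision-weighted average.
Prior precision 1/σ₀² = 1/25 = 0.04; data precision n/σ² = 3/1 = 3.
θ̂ = (0.04·9 + 3·(122/15)) / (0.04 + 3) = 24.76/3.04 = 619/76 ≈ 8.145.

θ̂_MAP = 8.145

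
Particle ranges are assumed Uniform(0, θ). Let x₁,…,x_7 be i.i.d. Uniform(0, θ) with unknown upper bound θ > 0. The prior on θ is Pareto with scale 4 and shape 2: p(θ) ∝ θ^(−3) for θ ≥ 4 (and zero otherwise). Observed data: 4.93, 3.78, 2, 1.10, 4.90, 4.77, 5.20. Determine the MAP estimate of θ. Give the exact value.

The Uniform(0, θ) likelihood is θ^(−n) for θ ≥ max(xᵢ), zero otherwise. Here max(xᵢ) = 5.20.
Posterior ∝ θ^(−3) · θ^(−7) = θ^(−10) on θ ≥ max(4, 5.20) = 5.20.
This density is strictly decreasing in θ, so the posterior mode lies at the lower boundary of the support.

θ̂_MAP = 5.20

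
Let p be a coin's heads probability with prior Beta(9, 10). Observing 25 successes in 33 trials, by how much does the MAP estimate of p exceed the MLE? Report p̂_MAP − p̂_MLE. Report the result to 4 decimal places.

Posterior is Beta(34, 18); MAP = (34−1)/(52−2) = 33/50 ≈ 0.66000.
MLE ignores the prior: p̂_MLE = k/n = 25/33 ≈ 0.75758.
Difference = 33/50 − 25/33 = -161/1650 ≈ -0.0976.

MAP − MLE = -0.0976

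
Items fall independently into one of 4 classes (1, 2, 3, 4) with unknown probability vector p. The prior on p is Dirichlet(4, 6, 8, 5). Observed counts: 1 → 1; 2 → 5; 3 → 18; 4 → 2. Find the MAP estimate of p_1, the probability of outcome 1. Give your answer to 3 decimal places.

The posterior is Dirichlet(αᵢ + nᵢ) = Dirichlet(5, 11, 26, 7).
For a Dirichlet(a₁,…,a_K) with all aᵢ > 1, the mode has j-th component (aⱼ − 1)/(Σaᵢ − K).
Here Σaᵢ = 49 and K = 4, so p_1 = (5 − 1)/(49 − 4) = 4/45 ≈ 0.089.

MAP estimate: 0.089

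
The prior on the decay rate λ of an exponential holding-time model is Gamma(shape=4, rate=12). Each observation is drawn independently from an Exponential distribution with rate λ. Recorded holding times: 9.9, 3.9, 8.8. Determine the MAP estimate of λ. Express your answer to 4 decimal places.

The Exponential(rate=λ) likelihood is ∝ λ^n e^(−λΣtᵢ). Here n = 3 and Σtᵢ = 9.9 + 3.9 + 8.8 = 22.6.
Posterior ∝ λ^3e^(−12λ) · λ^3e^(−22.6λ) = λ^6e^(−34.6λ), i.e. Gamma(7, 34.6).
Mode = (a−1)/b = 6/34.6 ≈ 0.1734.

λ̂_MAP = 0.1734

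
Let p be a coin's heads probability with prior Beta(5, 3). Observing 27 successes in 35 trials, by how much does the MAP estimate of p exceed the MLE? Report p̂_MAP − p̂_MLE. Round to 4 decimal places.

Posterior is Beta(32, 11); MAP = (32−1)/(43−2) = 31/41 ≈ 0.75610.
MLE ignores the prior: p̂_MLE = k/n = 27/35 ≈ 0.77143.
Difference = 31/41 − 27/35 = -22/1435 ≈ -0.0153.

MAP − MLE = -0.0153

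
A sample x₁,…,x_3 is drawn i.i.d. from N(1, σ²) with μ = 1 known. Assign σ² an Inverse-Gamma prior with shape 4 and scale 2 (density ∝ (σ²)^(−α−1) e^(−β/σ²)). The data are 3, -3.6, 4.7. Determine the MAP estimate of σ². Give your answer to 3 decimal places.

σ̂²_MAP = 3.296

Sum of squared deviations about the known mean: SS = (3−1)² + (-3.6−1)² + (4.7−1)² = 38.85.
The Normal likelihood contributes (σ²)^(−n/2) exp(−SS/(2σ²)), so the posterior is Inverse-Gamma(α + n/2, β + SS/2) = Inverse-Gamma(5.5, 21.425).
The mode of Inverse-Gamma(a, b) is b/(a+1) = 21.425/6.5 ≈ 3.296.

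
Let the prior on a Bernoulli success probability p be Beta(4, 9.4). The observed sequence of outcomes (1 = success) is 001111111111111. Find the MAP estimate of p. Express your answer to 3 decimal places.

p̂_MAP = 0.606

Prior: Beta(4, 9.4).
Data: 13 successes in 15 trials (from the sequence). The binomial likelihood contributes p^13(1−p)^2, so the posterior is Beta(4+13, 9.4+2) = Beta(17, 11.4).
For Beta(a, b) with a, b > 1 the mode is (a−1)/(a+b−2) = 16/26.4 ≈ 0.606.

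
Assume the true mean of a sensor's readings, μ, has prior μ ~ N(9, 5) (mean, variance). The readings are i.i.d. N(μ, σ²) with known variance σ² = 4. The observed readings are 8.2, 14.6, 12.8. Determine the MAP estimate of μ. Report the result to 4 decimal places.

n = 3; x̄ = (8.2 + 14.6 + 12.8)/3 = 35.6/3 = 178/15 ≈ 11.8667.
For a Normal prior and Normal likelihood with known variance, the posterior is Normal; its mode equals its mean, the precision-weighted average.
Prior precision 1/σ₀² = 1/5 = 0.2; data precision n/σ² = 3/4 = 0.75.
μ̂ = (0.2·9 + 0.75·(178/15)) / (0.2 + 0.75) = 10.7/0.95 = 214/19 ≈ 11.2632.

μ̂_MAP = 11.2632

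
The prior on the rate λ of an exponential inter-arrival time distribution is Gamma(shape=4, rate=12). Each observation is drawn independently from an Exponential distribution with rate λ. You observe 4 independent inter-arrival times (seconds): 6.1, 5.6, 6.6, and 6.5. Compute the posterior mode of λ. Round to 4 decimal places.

The Exponential(rate=λ) likelihood is ∝ λ^n e^(−λΣtᵢ). Here n = 4 and Σtᵢ = 6.1 + 5.6 + 6.6 + 6.5 = 24.8.
Posterior ∝ λ^3e^(−12λ) · λ^4e^(−24.8λ) = λ^7e^(−36.8λ), i.e. Gamma(8, 36.8).
Mode = (a−1)/b = 7/36.8 ≈ 0.1902.

λ̂_MAP = 0.1902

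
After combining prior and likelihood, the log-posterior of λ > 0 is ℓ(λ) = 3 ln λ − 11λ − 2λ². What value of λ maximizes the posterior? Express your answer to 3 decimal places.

ℓ'(λ) = 3/λ − 11 − 4λ. Setting this to zero and multiplying by λ: 4λ² + 11λ − 3 = 0.
λ = (−11 + √(11² + 4·4·3)) / (2·4) = (−11 + √169) / 8 = (−11 + 13)/8 = 1/4.
ℓ''(λ) = −3/λ² − 4 < 0, confirming a maximum.

λ̂_MAP = 0.250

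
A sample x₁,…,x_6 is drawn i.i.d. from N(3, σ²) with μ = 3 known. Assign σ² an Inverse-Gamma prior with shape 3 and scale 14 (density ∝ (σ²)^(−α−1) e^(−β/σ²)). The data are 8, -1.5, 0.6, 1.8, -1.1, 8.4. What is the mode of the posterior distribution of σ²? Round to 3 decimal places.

Sum of squared deviations about the known mean: SS = (8−3)² + (-1.5−3)² + (0.6−3)² + (1.8−3)² + (-1.1−3)² + (8.4−3)² = 98.42.
The Normal likelihood contributes (σ²)^(−n/2) exp(−SS/(2σ²)), so the posterior is Inverse-Gamma(α + n/2, β + SS/2) = Inverse-Gamma(6, 63.21).
The mode of Inverse-Gamma(a, b) is b/(a+1) = 63.21/7 ≈ 9.030.

σ̂²_MAP = 9.030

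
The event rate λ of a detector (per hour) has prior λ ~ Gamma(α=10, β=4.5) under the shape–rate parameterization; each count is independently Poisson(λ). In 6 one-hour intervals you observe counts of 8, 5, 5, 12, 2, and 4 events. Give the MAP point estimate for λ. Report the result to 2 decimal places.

Σxᵢ = 8+5+5+12+2+4 = 36, with n = 6.
Posterior ∝ λ^9e^(−4.5λ) · λ^36e^(−6λ) = λ^45e^(−10.5λ), i.e. Gamma(shape=46, rate=10.5).
The mode of a Gamma(a, b) with a ≥ 1 (shape–rate) is (a−1)/b = 45/10.5 ≈ 4.29.

λ̂_MAP = 4.29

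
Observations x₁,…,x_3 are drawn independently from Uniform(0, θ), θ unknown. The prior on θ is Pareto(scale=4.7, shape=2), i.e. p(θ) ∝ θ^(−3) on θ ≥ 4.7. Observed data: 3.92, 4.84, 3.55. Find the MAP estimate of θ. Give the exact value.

θ̂_MAP = 4.84

The Uniform(0, θ) likelihood is θ^(−n) for θ ≥ max(xᵢ), zero otherwise. Here max(xᵢ) = 4.84.
Posterior ∝ θ^(−3) · θ^(−3) = θ^(−6) on θ ≥ max(4.7, 4.84) = 4.84.
This density is strictly decreasing in θ, so the posterior mode lies at the lower boundary of the support.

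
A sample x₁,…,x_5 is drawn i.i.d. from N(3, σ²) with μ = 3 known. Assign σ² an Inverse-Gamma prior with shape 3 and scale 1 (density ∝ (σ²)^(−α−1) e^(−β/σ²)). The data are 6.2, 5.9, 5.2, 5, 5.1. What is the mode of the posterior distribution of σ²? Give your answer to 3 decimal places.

Sum of squared deviations about the known mean: SS = (6.2−3)² + (5.9−3)² + (5.2−3)² + (5−3)² + (5.1−3)² = 31.9.
The Normal likelihood contributes (σ²)^(−n/2) exp(−SS/(2σ²)), so the posterior is Inverse-Gamma(α + n/2, β + SS/2) = Inverse-Gamma(5.5, 16.95).
The mode of Inverse-Gamma(a, b) is b/(a+1) = 16.95/6.5 ≈ 2.608.

σ̂²_MAP = 2.608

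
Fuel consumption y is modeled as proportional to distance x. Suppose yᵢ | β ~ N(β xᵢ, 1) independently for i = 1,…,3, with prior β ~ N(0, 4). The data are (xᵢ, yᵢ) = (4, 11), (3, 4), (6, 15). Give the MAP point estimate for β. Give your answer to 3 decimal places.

β̂_MAP = 2.384

log p(β | y) = −Σ(yᵢ − βxᵢ)²/(2·1) − β²/(2·4) + const.
Setting the derivative to zero: Σxᵢ(yᵢ − βxᵢ)/1 − β/4 = 0, so β = Σxᵢyᵢ / (Σxᵢ² + σ²/τ²).
Σxᵢyᵢ = 4·11 + 3·4 + 6·15 = 146; Σxᵢ² = 61; σ²/τ² = 0.25.
β̂_MAP = 146 / (61 + 0.25) = 146/61.25 ≈ 2.384.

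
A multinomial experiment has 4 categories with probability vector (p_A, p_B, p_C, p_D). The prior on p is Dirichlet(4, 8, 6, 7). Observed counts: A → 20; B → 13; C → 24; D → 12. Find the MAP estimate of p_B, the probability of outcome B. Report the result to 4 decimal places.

MAP estimate of p_B = 0.2222

The posterior is Dirichlet(αᵢ + nᵢ) = Dirichlet(24, 21, 30, 19).
For a Dirichlet(a₁,…,a_K) with all aᵢ > 1, the mode has j-th component (aⱼ − 1)/(Σaᵢ − K).
Here Σaᵢ = 94 and K = 4, so p_B = (21 − 1)/(94 − 4) = 20/90 ≈ 0.2222.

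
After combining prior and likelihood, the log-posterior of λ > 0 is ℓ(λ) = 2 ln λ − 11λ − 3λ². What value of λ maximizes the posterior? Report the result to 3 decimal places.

ℓ'(λ) = 2/λ − 11 − 6λ. Setting this to zero and multiplying by λ: 6λ² + 11λ − 2 = 0.
λ = (−11 + √(11² + 4·6·2)) / (2·6) = (−11 + √169) / 12 = (−11 + 13)/12 = 1/6.
ℓ''(λ) = −2/λ² − 6 < 0, confirming a maximum.

λ̂_MAP = 0.167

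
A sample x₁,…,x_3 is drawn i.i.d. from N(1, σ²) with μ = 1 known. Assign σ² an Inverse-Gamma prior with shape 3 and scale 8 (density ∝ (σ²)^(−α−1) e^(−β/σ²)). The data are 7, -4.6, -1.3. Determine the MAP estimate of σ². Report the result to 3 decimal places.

Sum of squared deviations about the known mean: SS = (7−1)² + (-4.6−1)² + (-1.3−1)² = 72.65.
The Normal likelihood contributes (σ²)^(−n/2) exp(−SS/(2σ²)), so the posterior is Inverse-Gamma(α + n/2, β + SS/2) = Inverse-Gamma(4.5, 44.325).
The mode of Inverse-Gamma(a, b) is b/(a+1) = 44.325/5.5 ≈ 8.059.

σ̂²_MAP = 8.059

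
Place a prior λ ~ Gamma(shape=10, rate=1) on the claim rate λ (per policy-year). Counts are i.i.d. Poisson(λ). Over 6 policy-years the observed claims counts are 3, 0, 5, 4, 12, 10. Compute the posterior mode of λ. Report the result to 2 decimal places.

Σxᵢ = 3+0+5+4+12+10 = 34, with n = 6.
Posterior ∝ λ^9e^(−1λ) · λ^34e^(−6λ) = λ^43e^(−7λ), i.e. Gamma(shape=44, rate=7).
The mode of a Gamma(a, b) with a ≥ 1 (shape–rate) is (a−1)/b = 43/7 ≈ 6.14.

λ̂_MAP = 6.14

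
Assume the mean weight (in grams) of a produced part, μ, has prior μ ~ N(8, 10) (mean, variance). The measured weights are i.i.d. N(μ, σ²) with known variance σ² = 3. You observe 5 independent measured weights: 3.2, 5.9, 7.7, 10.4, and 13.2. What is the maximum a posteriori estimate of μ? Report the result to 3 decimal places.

μ̂_MAP = 8.075

n = 5; x̄ = (3.2 + 5.9 + 7.7 + 10.4 + 13.2)/5 = 40.4/5 = 8.08.
For a Normal prior and Normal likelihood with known variance, the posterior is Normal; its mode equals its mean, the precision-weighted average.
Prior precision 1/σ₀² = 1/10 = 0.1; data precision n/σ² = 5/3.
μ̂ = (0.1·8 + (5/3)·8.08) / (0.1 + 5/3) = (214/15)/(53/30) = 428/53 ≈ 8.075.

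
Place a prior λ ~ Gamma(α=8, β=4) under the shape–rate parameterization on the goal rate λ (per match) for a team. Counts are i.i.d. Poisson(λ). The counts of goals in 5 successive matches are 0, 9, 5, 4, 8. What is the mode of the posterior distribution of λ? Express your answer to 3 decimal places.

λ̂_MAP = 3.667

Σxᵢ = 0+9+5+4+8 = 26, with n = 5.
Posterior ∝ λ^7e^(−4λ) · λ^26e^(−5λ) = λ^33e^(−9λ), i.e. Gamma(shape=34, rate=9).
The mode of a Gamma(a, b) with a ≥ 1 (shape–rate) is (a−1)/b = 33/9 ≈ 3.667.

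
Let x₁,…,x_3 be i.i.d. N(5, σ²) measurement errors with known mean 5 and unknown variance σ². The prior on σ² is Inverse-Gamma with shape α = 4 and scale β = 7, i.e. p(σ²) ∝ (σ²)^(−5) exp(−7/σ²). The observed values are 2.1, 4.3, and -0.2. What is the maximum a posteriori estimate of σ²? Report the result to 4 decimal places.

Sum of squared deviations about the known mean: SS = (2.1−5)² + (4.3−5)² + (-0.2−5)² = 35.94.
The Normal likelihood contributes (σ²)^(−n/2) exp(−SS/(2σ²)), so the posterior is Inverse-Gamma(α + n/2, β + SS/2) = Inverse-Gamma(5.5, 24.97).
The mode of Inverse-Gamma(a, b) is b/(a+1) = 24.97/6.5 ≈ 3.8415.

σ̂²_MAP = 3.8415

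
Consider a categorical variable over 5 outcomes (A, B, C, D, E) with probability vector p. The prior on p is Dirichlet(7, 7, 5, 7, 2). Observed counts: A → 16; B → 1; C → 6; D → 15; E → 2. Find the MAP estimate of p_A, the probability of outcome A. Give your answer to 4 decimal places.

The posterior is Dirichlet(αᵢ + nᵢ) = Dirichlet(23, 8, 11, 22, 4).
For a Dirichlet(a₁,…,a_K) with all aᵢ > 1, the mode has j-th component (aⱼ − 1)/(Σaᵢ − K).
Here Σaᵢ = 68 and K = 5, so p_A = (23 − 1)/(68 − 5) = 22/63 ≈ 0.3492.

MAP estimate of p_A = 0.3492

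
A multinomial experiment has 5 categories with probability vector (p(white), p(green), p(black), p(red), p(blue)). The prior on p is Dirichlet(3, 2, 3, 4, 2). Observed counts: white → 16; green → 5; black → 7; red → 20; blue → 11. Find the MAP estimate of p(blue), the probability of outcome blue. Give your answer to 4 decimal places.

MAP estimate of p(blue) = 0.1765

The posterior is Dirichlet(αᵢ + nᵢ) = Dirichlet(19, 7, 10, 24, 13).
For a Dirichlet(a₁,…,a_K) with all aᵢ > 1, the mode has j-th component (aⱼ − 1)/(Σaᵢ − K).
Here Σaᵢ = 73 and K = 5, so p(blue) = (13 − 1)/(73 − 5) = 12/68 ≈ 0.1765.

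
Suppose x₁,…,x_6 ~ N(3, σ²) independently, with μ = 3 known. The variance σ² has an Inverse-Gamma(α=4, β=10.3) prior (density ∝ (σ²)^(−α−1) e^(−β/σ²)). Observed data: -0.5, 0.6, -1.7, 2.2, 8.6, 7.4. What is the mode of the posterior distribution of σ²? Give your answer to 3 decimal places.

σ̂²_MAP = 7.004

Sum of squared deviations about the known mean: SS = (-0.5−3)² + (0.6−3)² + (-1.7−3)² + (2.2−3)² + (8.6−3)² + (7.4−3)² = 91.46.
The Normal likelihood contributes (σ²)^(−n/2) exp(−SS/(2σ²)), so the posterior is Inverse-Gamma(α + n/2, β + SS/2) = Inverse-Gamma(7, 56.03).
The mode of Inverse-Gamma(a, b) is b/(a+1) = 56.03/8 ≈ 7.004.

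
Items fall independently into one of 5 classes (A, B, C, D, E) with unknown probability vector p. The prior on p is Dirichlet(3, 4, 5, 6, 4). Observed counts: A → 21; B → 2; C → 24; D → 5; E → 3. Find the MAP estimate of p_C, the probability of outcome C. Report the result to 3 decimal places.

MAP estimate of p_C = 0.389

The posterior is Dirichlet(αᵢ + nᵢ) = Dirichlet(24, 6, 29, 11, 7).
For a Dirichlet(a₁,…,a_K) with all aᵢ > 1, the mode has j-th component (aⱼ − 1)/(Σaᵢ − K).
Here Σaᵢ = 77 and K = 5, so p_C = (29 − 1)/(77 − 5) = 28/72 ≈ 0.389.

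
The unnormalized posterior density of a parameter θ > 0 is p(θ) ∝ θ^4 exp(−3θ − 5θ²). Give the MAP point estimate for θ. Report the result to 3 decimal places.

θ̂_MAP = 0.500

ℓ'(θ) = 4/θ − 3 − 10θ. Setting this to zero and multiplying by θ: 10θ² + 3θ − 4 = 0.
θ = (−3 + √(3² + 4·10·4)) / (2·10) = (−3 + √169) / 20 = (−3 + 13)/20 = 1/2.
ℓ''(θ) = −4/θ² − 10 < 0, confirming a maximum.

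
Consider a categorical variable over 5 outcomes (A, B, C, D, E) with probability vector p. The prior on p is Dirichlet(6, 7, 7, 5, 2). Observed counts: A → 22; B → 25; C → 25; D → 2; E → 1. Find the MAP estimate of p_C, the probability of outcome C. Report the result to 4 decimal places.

MAP estimate of p_C = 0.3196

The posterior is Dirichlet(αᵢ + nᵢ) = Dirichlet(28, 32, 32, 7, 3).
For a Dirichlet(a₁,…,a_K) with all aᵢ > 1, the mode has j-th component (aⱼ − 1)/(Σaᵢ − K).
Here Σaᵢ = 102 and K = 5, so p_C = (32 − 1)/(102 − 5) = 31/97 ≈ 0.3196.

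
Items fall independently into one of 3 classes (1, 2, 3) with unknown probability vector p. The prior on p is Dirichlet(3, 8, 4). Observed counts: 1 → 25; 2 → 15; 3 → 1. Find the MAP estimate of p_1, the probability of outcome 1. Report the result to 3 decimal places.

MAP estimate: 0.509

The posterior is Dirichlet(αᵢ + nᵢ) = Dirichlet(28, 23, 5).
For a Dirichlet(a₁,…,a_K) with all aᵢ > 1, the mode has j-th component (aⱼ − 1)/(Σaᵢ − K).
Here Σaᵢ = 56 and K = 3, so p_1 = (28 − 1)/(56 − 3) = 27/53 ≈ 0.509.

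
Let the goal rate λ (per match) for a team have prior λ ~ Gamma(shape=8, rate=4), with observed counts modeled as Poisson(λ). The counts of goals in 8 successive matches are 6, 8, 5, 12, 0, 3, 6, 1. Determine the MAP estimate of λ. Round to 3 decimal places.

λ̂_MAP = 4.000

Σxᵢ = 6+8+5+12+0+3+6+1 = 41, with n = 8.
Posterior ∝ λ^7e^(−4λ) · λ^41e^(−8λ) = λ^48e^(−12λ), i.e. Gamma(shape=49, rate=12).
The mode of a Gamma(a, b) with a ≥ 1 (shape–rate) is (a−1)/b = 48/12 ≈ 4.000.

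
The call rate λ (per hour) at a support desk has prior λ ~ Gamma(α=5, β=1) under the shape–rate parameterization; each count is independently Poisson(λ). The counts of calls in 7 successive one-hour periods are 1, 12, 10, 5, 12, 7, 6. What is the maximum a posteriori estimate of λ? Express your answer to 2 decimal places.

λ̂_MAP = 7.13

Σxᵢ = 1+12+10+5+12+7+6 = 53, with n = 7.
Posterior ∝ λ^4e^(−1λ) · λ^53e^(−7λ) = λ^57e^(−8λ), i.e. Gamma(shape=58, rate=8).
The mode of a Gamma(a, b) with a ≥ 1 (shape–rate) is (a−1)/b = 57/8 ≈ 7.13.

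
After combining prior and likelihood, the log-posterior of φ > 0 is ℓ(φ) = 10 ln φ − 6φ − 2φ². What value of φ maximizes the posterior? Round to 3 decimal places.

φ̂_MAP = 1.000

ℓ'(φ) = 10/φ − 6 − 4φ. Setting this to zero and multiplying by φ: 4φ² + 6φ − 10 = 0.
φ = (−6 + √(6² + 4·4·10)) / (2·4) = (−6 + √196) / 8 = (−6 + 14)/8 = 1.
ℓ''(φ) = −10/φ² − 4 < 0, confirming a maximum.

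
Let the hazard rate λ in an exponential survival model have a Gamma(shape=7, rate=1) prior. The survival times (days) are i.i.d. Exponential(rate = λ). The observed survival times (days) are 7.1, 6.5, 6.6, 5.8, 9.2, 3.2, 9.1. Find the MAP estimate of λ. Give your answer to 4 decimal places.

λ̂_MAP = 0.2680

The Exponential(rate=λ) likelihood is ∝ λ^n e^(−λΣtᵢ). Here n = 7 and Σtᵢ = 7.1 + 6.5 + 6.6 + 5.8 + 9.2 + 3.2 + 9.1 = 47.5.
Posterior ∝ λ^6e^(−1λ) · λ^7e^(−47.5λ) = λ^13e^(−48.5λ), i.e. Gamma(14, 48.5).
Mode = (a−1)/b = 13/48.5 ≈ 0.2680.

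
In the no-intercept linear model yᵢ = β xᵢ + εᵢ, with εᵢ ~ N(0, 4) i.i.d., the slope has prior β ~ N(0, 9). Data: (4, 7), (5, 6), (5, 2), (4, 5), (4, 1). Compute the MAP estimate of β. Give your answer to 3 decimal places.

β̂_MAP = 0.935

log p(β | y) = −Σ(yᵢ − βxᵢ)²/(2·4) − β²/(2·9) + const.
Setting the derivative to zero: Σxᵢ(yᵢ − βxᵢ)/4 − β/9 = 0, so β = Σxᵢyᵢ / (Σxᵢ² + σ²/τ²).
Σxᵢyᵢ = 4·7 + 5·6 + 5·2 + 4·5 + 4·1 = 92; Σxᵢ² = 98; σ²/τ² = 4/9.
β̂_MAP = 92 / (98 + 4/9) = 92/(886/9) = 414/443 ≈ 0.935.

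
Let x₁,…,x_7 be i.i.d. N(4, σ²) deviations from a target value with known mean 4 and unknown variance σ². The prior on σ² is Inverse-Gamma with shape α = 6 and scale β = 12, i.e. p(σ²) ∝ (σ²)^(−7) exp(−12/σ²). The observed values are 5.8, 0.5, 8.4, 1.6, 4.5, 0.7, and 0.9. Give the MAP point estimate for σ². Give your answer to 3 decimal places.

Sum of squared deviations about the known mean: SS = (5.8−4)² + (0.5−4)² + (8.4−4)² + (1.6−4)² + (4.5−4)² + (0.7−4)² + (0.9−4)² = 61.36.
The Normal likelihood contributes (σ²)^(−n/2) exp(−SS/(2σ²)), so the posterior is Inverse-Gamma(α + n/2, β + SS/2) = Inverse-Gamma(9.5, 42.68).
The mode of Inverse-Gamma(a, b) is b/(a+1) = 42.68/10.5 ≈ 4.065.

σ̂²_MAP = 4.065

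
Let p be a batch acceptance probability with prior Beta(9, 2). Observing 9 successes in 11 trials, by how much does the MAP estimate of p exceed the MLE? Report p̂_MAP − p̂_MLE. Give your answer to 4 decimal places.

MAP − MLE = 0.0318

Posterior is Beta(18, 4); MAP = (18−1)/(22−2) = 17/20 ≈ 0.85000.
MLE ignores the prior: p̂_MLE = k/n = 9/11 ≈ 0.81818.
Difference = 17/20 − 9/11 = 7/220 ≈ 0.0318.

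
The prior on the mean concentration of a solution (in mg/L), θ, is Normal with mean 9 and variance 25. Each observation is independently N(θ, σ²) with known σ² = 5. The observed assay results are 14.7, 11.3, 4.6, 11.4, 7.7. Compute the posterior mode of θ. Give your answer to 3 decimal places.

n = 5; x̄ = (14.7 + 11.3 + 4.6 + 11.4 + 7.7)/5 = 49.7/5 = 9.94.
For a Normal prior and Normal likelihood with known variance, the posterior is Normal; its mode equals its mean, the precision-weighted average.
Prior precision 1/σ₀² = 1/25 = 0.04; data precision n/σ² = 5/5 = 1.
θ̂ = (0.04·9 + 1·9.94) / (0.04 + 1) = 10.3/1.04 = 515/52 ≈ 9.904.

θ̂_MAP = 9.904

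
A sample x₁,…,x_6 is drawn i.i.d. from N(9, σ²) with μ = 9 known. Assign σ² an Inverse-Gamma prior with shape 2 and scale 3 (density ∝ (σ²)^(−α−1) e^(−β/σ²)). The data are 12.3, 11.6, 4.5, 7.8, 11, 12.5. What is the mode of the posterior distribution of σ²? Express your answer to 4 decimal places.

Sum of squared deviations about the known mean: SS = (12.3−9)² + (11.6−9)² + (4.5−9)² + (7.8−9)² + (11−9)² + (12.5−9)² = 55.59.
The Normal likelihood contributes (σ²)^(−n/2) exp(−SS/(2σ²)), so the posterior is Inverse-Gamma(α + n/2, β + SS/2) = Inverse-Gamma(5, 30.795).
The mode of Inverse-Gamma(a, b) is b/(a+1) = 30.795/6 ≈ 5.1325.

σ̂²_MAP = 5.1325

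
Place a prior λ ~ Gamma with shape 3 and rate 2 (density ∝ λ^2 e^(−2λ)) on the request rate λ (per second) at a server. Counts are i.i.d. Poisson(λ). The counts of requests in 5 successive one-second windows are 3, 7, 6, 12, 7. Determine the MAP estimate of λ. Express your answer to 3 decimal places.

λ̂_MAP = 5.286

Σxᵢ = 3+7+6+12+7 = 35, with n = 5.
Posterior ∝ λ^2e^(−2λ) · λ^35e^(−5λ) = λ^37e^(−7λ), i.e. Gamma(shape=38, rate=7).
The mode of a Gamma(a, b) with a ≥ 1 (shape–rate) is (a−1)/b = 37/7 ≈ 5.286.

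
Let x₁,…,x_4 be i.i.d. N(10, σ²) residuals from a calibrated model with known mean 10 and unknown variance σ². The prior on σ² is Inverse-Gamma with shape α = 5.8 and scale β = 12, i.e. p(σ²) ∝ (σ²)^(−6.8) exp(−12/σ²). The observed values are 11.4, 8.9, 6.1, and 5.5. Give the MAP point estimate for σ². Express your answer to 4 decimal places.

Sum of squared deviations about the known mean: SS = (11.4−10)² + (8.9−10)² + (6.1−10)² + (5.5−10)² = 38.63.
The Normal likelihood contributes (σ²)^(−n/2) exp(−SS/(2σ²)), so the posterior is Inverse-Gamma(α + n/2, β + SS/2) = Inverse-Gamma(7.8, 31.315).
The mode of Inverse-Gamma(a, b) is b/(a+1) = 31.315/8.8 ≈ 3.5585.

σ̂²_MAP = 3.5585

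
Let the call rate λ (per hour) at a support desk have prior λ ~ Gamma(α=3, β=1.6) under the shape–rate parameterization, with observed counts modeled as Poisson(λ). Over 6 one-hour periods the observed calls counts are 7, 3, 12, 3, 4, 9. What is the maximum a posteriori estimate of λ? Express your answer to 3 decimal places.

Σxᵢ = 7+3+12+3+4+9 = 38, with n = 6.
Posterior ∝ λ^2e^(−1.6λ) · λ^38e^(−6λ) = λ^40e^(−7.6λ), i.e. Gamma(shape=41, rate=7.6).
The mode of a Gamma(a, b) with a ≥ 1 (shape–rate) is (a−1)/b = 40/7.6 ≈ 5.263.

λ̂_MAP = 5.263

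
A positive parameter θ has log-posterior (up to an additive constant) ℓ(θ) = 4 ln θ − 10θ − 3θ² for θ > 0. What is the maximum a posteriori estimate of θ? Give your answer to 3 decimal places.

θ̂_MAP = 0.333

ℓ'(θ) = 4/θ − 10 − 6θ. Setting this to zero and multiplying by θ: 6θ² + 10θ − 4 = 0.
θ = (−10 + √(10² + 4·6·4)) / (2·6) = (−10 + √196) / 12 = (−10 + 14)/12 = 1/3.
ℓ''(θ) = −4/θ² − 6 < 0, confirming a maximum.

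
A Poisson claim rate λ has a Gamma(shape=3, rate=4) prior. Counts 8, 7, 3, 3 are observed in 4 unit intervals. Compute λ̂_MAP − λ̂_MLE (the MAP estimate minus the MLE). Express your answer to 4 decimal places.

Σxᵢ = 21. Posterior is Gamma(24, 8); MAP = (24−1)/8 = 23/8 ≈ 2.87500.
MLE = x̄ = 21/4 ≈ 5.25000.
Difference = 23/8 − 21/4 = -19/8 ≈ -2.3750.

MAP − MLE = -2.3750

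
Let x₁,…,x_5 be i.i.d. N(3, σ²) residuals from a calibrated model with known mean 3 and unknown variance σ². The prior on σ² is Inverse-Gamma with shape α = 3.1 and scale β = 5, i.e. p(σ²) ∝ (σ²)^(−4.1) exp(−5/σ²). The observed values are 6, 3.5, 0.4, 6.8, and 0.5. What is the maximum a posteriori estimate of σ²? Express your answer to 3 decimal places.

Sum of squared deviations about the known mean: SS = (6−3)² + (3.5−3)² + (0.4−3)² + (6.8−3)² + (0.5−3)² = 36.7.
The Normal likelihood contributes (σ²)^(−n/2) exp(−SS/(2σ²)), so the posterior is Inverse-Gamma(α + n/2, β + SS/2) = Inverse-Gamma(5.6, 23.35).
The mode of Inverse-Gamma(a, b) is b/(a+1) = 23.35/6.6 ≈ 3.538.

σ̂²_MAP = 3.538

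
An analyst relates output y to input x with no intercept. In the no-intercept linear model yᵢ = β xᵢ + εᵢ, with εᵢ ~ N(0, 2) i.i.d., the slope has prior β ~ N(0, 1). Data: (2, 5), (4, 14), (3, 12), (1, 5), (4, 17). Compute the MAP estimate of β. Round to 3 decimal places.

log p(β | y) = −Σ(yᵢ − βxᵢ)²/(2·2) − β²/(2·1) + const.
Setting the derivative to zero: Σxᵢ(yᵢ − βxᵢ)/2 − β/1 = 0, so β = Σxᵢyᵢ / (Σxᵢ² + σ²/τ²).
Σxᵢyᵢ = 2·5 + 4·14 + 3·12 + 1·5 + 4·17 = 175; Σxᵢ² = 46; σ²/τ² = 2.
β̂_MAP = 175 / (46 + 2) = 175/48 ≈ 3.646.

β̂_MAP = 3.646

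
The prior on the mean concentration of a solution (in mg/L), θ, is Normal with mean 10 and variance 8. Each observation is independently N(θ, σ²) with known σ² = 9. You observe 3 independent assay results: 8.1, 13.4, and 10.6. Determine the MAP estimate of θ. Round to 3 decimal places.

n = 3; x̄ = (8.1 + 13.4 + 10.6)/3 = 32.1/3 = 10.7.
For a Normal prior and Normal likelihood with known variance, the posterior is Normal; its mode equals its mean, the precision-weighted average.
Prior precision 1/σ₀² = 1/8 = 0.125; data precision n/σ² = 3/9 = 1/3.
θ̂ = (0.125·10 + (1/3)·10.7) / (0.125 + 1/3) = (289/60)/(11/24) = 578/55 ≈ 10.509.

θ̂_MAP = 10.509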